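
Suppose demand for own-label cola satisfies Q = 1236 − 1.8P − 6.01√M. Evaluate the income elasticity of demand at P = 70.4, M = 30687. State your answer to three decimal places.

-9.323

At P = 70.4, M = 30687: Q = 56.466.
Holding P constant, ∂Q/∂M = -6.01/(2√M) = -0.0171541.
η_M = (∂Q/∂M)·(M/Q) = -0.0171541 × (30687/56.466) = -9.323.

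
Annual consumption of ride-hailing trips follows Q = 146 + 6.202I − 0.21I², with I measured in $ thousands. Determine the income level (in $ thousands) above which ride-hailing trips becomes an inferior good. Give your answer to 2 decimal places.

dQ/dI = 6.202 − 0.42I.
The good is inferior where dQ/dI < 0. Setting dQ/dI = 0 gives I = 6.202 / 0.42 = 14.77.

14.77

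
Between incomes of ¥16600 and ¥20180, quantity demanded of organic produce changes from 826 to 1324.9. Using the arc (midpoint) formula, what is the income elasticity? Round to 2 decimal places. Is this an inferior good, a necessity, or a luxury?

2.38 (luxury)

ΔQ = 1324.9 − 826 = 498.9; midpoint Q̄ = (826 + 1324.9)/2 = 1075.45.
ΔI = 20180 − 16600 = 3580; midpoint Ī = (16600 + 20180)/2 = 18390.
η = (ΔQ/Q̄) ÷ (ΔI/Ī) = (498.9/1075.45) ÷ (3580/18390) = 2.38.
η > 1 ⇒ luxury.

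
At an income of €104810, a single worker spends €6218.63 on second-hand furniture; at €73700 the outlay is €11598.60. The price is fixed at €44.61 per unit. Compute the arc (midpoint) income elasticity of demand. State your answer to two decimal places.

With a constant price, Q₁ = 6218.63/44.61 = 139.400 and Q₂ = 11598.60/44.61 = 260.000 (equivalently, work directly with expenditure since P cancels).
Midpoint %ΔQ = (11598.60 − 6218.63)/8908.62 = 0.60391; midpoint %ΔI = (73700 − 104810)/89255 = -0.34855.
η = 0.60391 / -0.34855 = -1.73.

-1.73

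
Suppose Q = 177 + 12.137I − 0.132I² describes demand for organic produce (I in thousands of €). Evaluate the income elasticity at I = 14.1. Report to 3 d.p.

0.369

At I = 14.1: Q = 321.8888.
dQ/dI = 12.137 − 0.264I = 8.41460.
η = (dQ/dI)·(I/Q) = 8.41460 × (14.1/321.8888) = 0.369.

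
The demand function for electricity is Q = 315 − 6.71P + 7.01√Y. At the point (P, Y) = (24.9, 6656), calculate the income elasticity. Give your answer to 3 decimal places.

0.397

At P = 24.9, Y = 6656: Q = 719.827.
Holding P constant, ∂Q/∂Y = 7.01/(2√Y) = 0.0429617.
η_Y = (∂Q/∂Y)·(Y/Q) = 0.0429617 × (6656/719.827) = 0.397.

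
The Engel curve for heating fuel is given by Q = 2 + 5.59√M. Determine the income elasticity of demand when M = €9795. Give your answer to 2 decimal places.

0.50

At M = 9795: Q = 555.241.
dQ/dM = 5.59/(2√M) = 0.028241 at this income.
η = (dQ/dM)·(M/Q) = 0.028241 × (9795/555.241) = 0.50.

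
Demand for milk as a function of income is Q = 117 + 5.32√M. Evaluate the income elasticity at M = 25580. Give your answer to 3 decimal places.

At M = 25580: Q = 967.867.
dQ/dM = 5.32/(2√M) = 0.0166315 at this income.
η = (dQ/dM)·(M/Q) = 0.0166315 × (25580/967.867) = 0.440.

0.440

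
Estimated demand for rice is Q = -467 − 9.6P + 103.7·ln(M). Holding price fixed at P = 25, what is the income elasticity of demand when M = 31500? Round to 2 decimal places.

At P = 25, M = 31500: Q = 367.098.
Holding P constant, ∂Q/∂M = 103.7/M = 0.00329206.
η_M = (∂Q/∂M)·(M/Q) = 0.00329206 × (31500/367.098) = 0.28.

0.28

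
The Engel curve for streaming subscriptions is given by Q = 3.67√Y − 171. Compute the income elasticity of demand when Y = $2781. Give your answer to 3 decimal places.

4.294

At Y = 2781: Q = 22.538.
dQ/dY = 3.67/(2√Y) = 0.0347965 at this income.
η = (dQ/dY)·(Y/Q) = 0.0347965 × (2781/22.538) = 4.294.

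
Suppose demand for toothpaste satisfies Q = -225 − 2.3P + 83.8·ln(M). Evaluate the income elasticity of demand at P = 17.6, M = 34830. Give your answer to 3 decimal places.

0.137

At P = 17.6, M = 34830: Q = 610.920.
Holding P constant, ∂Q/∂M = 83.8/M = 0.00240597.
η_M = (∂Q/∂M)·(M/Q) = 0.00240597 × (34830/610.920) = 0.137.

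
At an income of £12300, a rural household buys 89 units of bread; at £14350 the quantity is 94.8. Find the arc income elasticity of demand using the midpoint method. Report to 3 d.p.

ΔQ = 94.8 − 89 = 5.8; midpoint Q̄ = (89 + 94.8)/2 = 91.9.
ΔI = 14350 − 12300 = 2050; midpoint Ī = (12300 + 14350)/2 = 13325.
η = (ΔQ/Q̄) ÷ (ΔI/Ī) = (5.8/91.9) ÷ (2050/13325) = 0.410.

0.410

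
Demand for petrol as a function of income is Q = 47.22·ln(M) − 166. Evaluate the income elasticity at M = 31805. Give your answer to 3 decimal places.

At M = 31805: Q = 323.548.
dQ/dM = 47.22/M = 0.00148467 at this income.
η = (dQ/dM)·(M/Q) = 0.00148467 × (31805/323.548) = 0.146.

0.146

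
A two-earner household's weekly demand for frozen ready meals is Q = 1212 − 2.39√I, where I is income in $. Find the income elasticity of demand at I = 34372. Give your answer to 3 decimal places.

At I = 34372: Q = 768.901.
dQ/dI = -2.39/(2√I) = -0.00644563 at this income.
η = (dQ/dI)·(I/Q) = -0.00644563 × (34372/768.901) = -0.288.

-0.288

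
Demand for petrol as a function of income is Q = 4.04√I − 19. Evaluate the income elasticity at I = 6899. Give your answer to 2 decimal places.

0.53

At I = 6899: Q = 316.563.
dQ/dI = 4.04/(2√I) = 0.0243197 at this income.
η = (dQ/dI)·(I/Q) = 0.0243197 × (6899/316.563) = 0.53.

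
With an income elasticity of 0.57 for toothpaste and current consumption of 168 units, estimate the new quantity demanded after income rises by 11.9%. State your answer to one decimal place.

179.4

%ΔQ ≈ η × %ΔI = 0.57 × 11.9% = 6.783%.
New Q ≈ 168 × (1 + 0.06783) = 179.4.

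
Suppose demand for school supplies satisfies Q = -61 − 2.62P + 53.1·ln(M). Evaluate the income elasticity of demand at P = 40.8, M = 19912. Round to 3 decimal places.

0.148

At P = 40.8, M = 19912: Q = 357.745.
Holding P constant, ∂Q/∂M = 53.1/M = 0.00266673.
η_M = (∂Q/∂M)·(M/Q) = 0.00266673 × (19912/357.745) = 0.148.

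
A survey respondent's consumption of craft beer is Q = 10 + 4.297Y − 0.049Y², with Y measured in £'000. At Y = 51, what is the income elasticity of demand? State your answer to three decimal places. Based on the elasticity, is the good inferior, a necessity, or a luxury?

At Y = 51: Q = 101.6980.
dQ/dY = 4.297 − 0.098Y = -0.70100.
η = (dQ/dY)·(Y/Q) = -0.70100 × (51/101.6980) = -0.352.
η < 0 ⇒ inferior good.

-0.352 (inferior good)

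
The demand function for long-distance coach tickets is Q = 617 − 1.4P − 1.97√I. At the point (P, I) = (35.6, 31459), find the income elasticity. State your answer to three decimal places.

-0.802

At P = 35.6, I = 31459: Q = 217.747.
Holding P constant, ∂Q/∂I = -1.97/(2√I) = -0.00555346.
η_I = (∂Q/∂I)·(I/Q) = -0.00555346 × (31459/217.747) = -0.802.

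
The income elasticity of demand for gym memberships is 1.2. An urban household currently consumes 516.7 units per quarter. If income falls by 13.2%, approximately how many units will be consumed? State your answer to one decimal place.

%ΔQ ≈ η × %ΔI = 1.2 × (-13.2%) = -15.84%.
New Q ≈ 516.7 × (1 − 0.1584) = 434.9.

434.9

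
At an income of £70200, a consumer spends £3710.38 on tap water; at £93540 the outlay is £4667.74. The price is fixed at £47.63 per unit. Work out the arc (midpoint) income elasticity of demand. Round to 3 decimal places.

0.802

With a constant price, Q₁ = 3710.38/47.63 = 77.900 and Q₂ = 4667.74/47.63 = 98.000 (equivalently, work directly with expenditure since P cancels).
Midpoint %ΔQ = (4667.74 − 3710.38)/4189.06 = 0.22854; midpoint %ΔI = (93540 − 70200)/81870 = 0.28509.
η = 0.22854 / 0.28509 = 0.802.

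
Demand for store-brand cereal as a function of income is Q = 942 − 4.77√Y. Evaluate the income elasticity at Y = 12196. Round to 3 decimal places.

At Y = 12196: Q = 415.223.
dQ/dY = -4.77/(2√Y) = -0.0215963 at this income.
η = (dQ/dY)·(Y/Q) = -0.0215963 × (12196/415.223) = -0.634.

-0.634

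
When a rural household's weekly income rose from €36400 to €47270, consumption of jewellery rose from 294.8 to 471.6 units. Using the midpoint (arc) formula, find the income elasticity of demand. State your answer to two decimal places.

1.78

ΔQ = 471.6 − 294.8 = 176.8; midpoint Q̄ = (294.8 + 471.6)/2 = 383.2.
ΔI = 47270 − 36400 = 10870; midpoint Ī = (36400 + 47270)/2 = 41835.
η = (ΔQ/Q̄) ÷ (ΔI/Ī) = (176.8/383.2) ÷ (10870/41835) = 1.78.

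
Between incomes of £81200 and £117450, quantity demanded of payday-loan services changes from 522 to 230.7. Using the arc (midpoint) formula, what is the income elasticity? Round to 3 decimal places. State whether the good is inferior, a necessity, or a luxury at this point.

ΔQ = 230.7 − 522 = -291.3; midpoint Q̄ = (522 + 230.7)/2 = 376.35.
ΔI = 117450 − 81200 = 36250; midpoint Ī = (81200 + 117450)/2 = 99325.
η = (ΔQ/Q̄) ÷ (ΔI/Ī) = (-291.3/376.35) ÷ (36250/99325) = -2.121.
η < 0 ⇒ inferior good.

-2.121 (inferior good)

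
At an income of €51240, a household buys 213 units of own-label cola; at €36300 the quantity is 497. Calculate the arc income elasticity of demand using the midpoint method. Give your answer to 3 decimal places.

-2.344

ΔQ = 497 − 213 = 284; midpoint Q̄ = (213 + 497)/2 = 355.
ΔI = 36300 − 51240 = -14940; midpoint Ī = (51240 + 36300)/2 = 43770.
η = (ΔQ/Q̄) ÷ (ΔI/Ī) = (284/355) ÷ (-14940/43770) = -2.344.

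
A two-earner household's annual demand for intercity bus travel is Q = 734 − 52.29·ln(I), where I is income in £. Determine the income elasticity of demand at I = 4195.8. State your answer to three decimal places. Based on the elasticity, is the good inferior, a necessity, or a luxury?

At I = 4195.8: Q = 297.805.
dQ/dI = -52.29/I = -0.0124625 at this income.
η = (dQ/dI)·(I/Q) = -0.0124625 × (4195.8/297.805) = -0.176.
Since η < 0, the good is an inferior good.

-0.176 (inferior good)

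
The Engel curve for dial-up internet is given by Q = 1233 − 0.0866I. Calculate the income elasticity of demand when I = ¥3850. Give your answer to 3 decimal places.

At I = 3850: Q = 899.590.
dQ/dI = −0.0866.
η = (dQ/dI)·(I/Q) = -0.0866 × (3850/899.590) = -0.371.

-0.371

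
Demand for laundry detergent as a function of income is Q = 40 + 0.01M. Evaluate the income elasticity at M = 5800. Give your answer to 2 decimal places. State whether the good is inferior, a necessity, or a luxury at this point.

0.59 (necessity)

At M = 5800: Q = 98.000.
dQ/dM = 0.01.
η = (dQ/dM)·(M/Q) = 0.01 × (5800/98.000) = 0.59.
Since 0 < η < 1, the good is a necessity.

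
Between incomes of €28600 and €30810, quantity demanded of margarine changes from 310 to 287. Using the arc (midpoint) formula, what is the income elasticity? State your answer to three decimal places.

ΔQ = 287 − 310 = -23; midpoint Q̄ = (310 + 287)/2 = 298.5.
ΔI = 30810 − 28600 = 2210; midpoint Ī = (28600 + 30810)/2 = 29705.
η = (ΔQ/Q̄) ÷ (ΔI/Ī) = (-23/298.5) ÷ (2210/29705) = -1.036.

-1.036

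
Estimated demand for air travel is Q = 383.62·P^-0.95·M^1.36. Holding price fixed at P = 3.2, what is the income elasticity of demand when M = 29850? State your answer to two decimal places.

For a multiplicative demand Q = A·P^α·M^β, the income elasticity is β everywhere.
Here β = 1.36, so η = 1.36.

1.36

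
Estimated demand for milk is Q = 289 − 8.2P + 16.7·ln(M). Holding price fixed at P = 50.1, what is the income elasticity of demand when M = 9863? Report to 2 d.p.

0.53

At P = 50.1, M = 9863: Q = 31.762.
Holding P constant, ∂Q/∂M = 16.7/M = 0.0016932.
η_M = (∂Q/∂M)·(M/Q) = 0.0016932 × (9863/31.762) = 0.53.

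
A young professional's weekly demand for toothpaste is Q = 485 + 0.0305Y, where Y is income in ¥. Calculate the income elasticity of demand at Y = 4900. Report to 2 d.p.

0.24

At Y = 4900: Q = 634.450.
dQ/dY = 0.0305.
η = (dQ/dY)·(Y/Q) = 0.0305 × (4900/634.450) = 0.24.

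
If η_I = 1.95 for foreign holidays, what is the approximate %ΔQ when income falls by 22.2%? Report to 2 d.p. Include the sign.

%ΔQ ≈ η × %ΔI = 1.95 × (-22.2%) = -43.29%.

-43.29%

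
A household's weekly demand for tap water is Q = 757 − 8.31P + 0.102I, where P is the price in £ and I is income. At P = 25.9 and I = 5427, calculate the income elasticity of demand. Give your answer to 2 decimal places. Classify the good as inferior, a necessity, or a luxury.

At P = 25.9, I = 5427: Q = 1095.325.
Holding P constant, ∂Q/∂I = 0.102.
η_I = (∂Q/∂I)·(I/Q) = 0.102 × (5427/1095.325) = 0.51.
Since 0 < η < 1, this is a necessity.

0.51 (necessity)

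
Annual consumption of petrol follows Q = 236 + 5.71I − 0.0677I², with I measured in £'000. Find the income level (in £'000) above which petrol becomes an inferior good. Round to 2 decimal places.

42.17

dQ/dI = 5.71 − 0.1354I.
The good is inferior where dQ/dI < 0. Setting dQ/dI = 0 gives I = 5.71 / 0.1354 = 42.17.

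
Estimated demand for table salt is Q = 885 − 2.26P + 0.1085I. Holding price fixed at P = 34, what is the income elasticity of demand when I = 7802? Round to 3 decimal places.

At P = 34, I = 7802: Q = 1654.677.
Holding P constant, ∂Q/∂I = 0.1085.
η_I = (∂Q/∂I)·(I/Q) = 0.1085 × (7802/1654.677) = 0.512.

0.512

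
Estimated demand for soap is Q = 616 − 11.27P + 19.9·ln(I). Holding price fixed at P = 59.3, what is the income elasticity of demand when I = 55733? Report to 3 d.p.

0.120

At P = 59.3, I = 55733: Q = 165.163.
Holding P constant, ∂Q/∂I = 19.9/I = 0.00035706.
η_I = (∂Q/∂I)·(I/Q) = 0.00035706 × (55733/165.163) = 0.120.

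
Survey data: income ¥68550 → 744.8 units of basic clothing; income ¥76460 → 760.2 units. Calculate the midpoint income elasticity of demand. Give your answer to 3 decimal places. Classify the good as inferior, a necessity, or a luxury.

ΔQ = 760.2 − 744.8 = 15.4; midpoint Q̄ = (744.8 + 760.2)/2 = 752.5.
ΔI = 76460 − 68550 = 7910; midpoint Ī = (68550 + 76460)/2 = 72505.
η = (ΔQ/Q̄) ÷ (ΔI/Ī) = (15.4/752.5) ÷ (7910/72505) = 0.188.
0 < η < 1 ⇒ necessity.

0.188 (necessity)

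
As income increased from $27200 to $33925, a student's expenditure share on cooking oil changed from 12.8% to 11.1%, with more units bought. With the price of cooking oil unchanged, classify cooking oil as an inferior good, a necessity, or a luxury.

Quantity rises but the budget share falls as income rises, so 0 < η < 1.

necessity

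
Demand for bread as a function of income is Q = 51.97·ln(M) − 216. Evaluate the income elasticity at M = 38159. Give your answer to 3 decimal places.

At M = 38159: Q = 332.258.
dQ/dM = 51.97/M = 0.00136193 at this income.
η = (dQ/dM)·(M/Q) = 0.00136193 × (38159/332.258) = 0.156.

0.156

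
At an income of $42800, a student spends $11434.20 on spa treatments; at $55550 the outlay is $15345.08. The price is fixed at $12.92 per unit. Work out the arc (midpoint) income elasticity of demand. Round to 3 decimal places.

1.127

With a constant price, Q₁ = 11434.20/12.92 = 885.000 and Q₂ = 15345.08/12.92 = 1187.700 (equivalently, work directly with expenditure since P cancels).
Midpoint %ΔQ = (15345.08 − 11434.20)/13389.64 = 0.29208; midpoint %ΔI = (55550 − 42800)/49175 = 0.25928.
η = 0.29208 / 0.25928 = 1.127.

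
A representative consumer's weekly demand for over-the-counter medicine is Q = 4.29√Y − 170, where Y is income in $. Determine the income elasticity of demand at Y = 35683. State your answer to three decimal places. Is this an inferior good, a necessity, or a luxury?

At Y = 35683: Q = 640.379.
dQ/dY = 4.29/(2√Y) = 0.0113552 at this income.
η = (dQ/dY)·(Y/Q) = 0.0113552 × (35683/640.379) = 0.633.
Since 0 < η < 1, the good is a necessity.

0.633 (necessity)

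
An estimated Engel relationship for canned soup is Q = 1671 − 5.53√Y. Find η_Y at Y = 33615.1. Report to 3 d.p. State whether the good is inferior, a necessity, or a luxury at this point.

-0.771 (inferior good)

At Y = 33615.1: Q = 657.107.
dQ/dY = -5.53/(2√Y) = -0.0150809 at this income.
η = (dQ/dY)·(Y/Q) = -0.0150809 × (33615.1/657.107) = -0.771.
Since η < 0, the good is an inferior good.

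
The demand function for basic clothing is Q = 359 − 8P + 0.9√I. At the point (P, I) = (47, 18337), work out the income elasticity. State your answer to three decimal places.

0.581

At P = 47, I = 18337: Q = 104.873.
Holding P constant, ∂Q/∂I = 0.9/(2√I) = 0.00332314.
η_I = (∂Q/∂I)·(I/Q) = 0.00332314 × (18337/104.873) = 0.581.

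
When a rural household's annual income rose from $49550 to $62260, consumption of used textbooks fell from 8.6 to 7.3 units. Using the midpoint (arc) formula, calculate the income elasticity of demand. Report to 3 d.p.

-0.719

ΔQ = 7.3 − 8.6 = -1.3; midpoint Q̄ = (8.6 + 7.3)/2 = 7.95.
ΔI = 62260 − 49550 = 12710; midpoint Ī = (49550 + 62260)/2 = 55905.
η = (ΔQ/Q̄) ÷ (ΔI/Ī) = (-1.3/7.95) ÷ (12710/55905) = -0.719.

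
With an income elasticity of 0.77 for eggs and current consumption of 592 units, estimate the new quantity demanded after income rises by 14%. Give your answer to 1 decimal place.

655.8

%ΔQ ≈ η × %ΔI = 0.77 × 14% = 10.78%.
New Q ≈ 592 × (1 + 0.1078) = 655.8.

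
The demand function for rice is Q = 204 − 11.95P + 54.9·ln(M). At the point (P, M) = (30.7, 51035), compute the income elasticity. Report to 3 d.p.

At P = 30.7, M = 51035: Q = 432.266.
Holding P constant, ∂Q/∂M = 54.9/M = 0.00107573.
η_M = (∂Q/∂M)·(M/Q) = 0.00107573 × (51035/432.266) = 0.127.

0.127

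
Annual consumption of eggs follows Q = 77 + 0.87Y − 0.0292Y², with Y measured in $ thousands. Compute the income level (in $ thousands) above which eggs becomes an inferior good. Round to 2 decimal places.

14.90

dQ/dY = 0.87 − 0.0584Y.
The good is inferior where dQ/dY < 0. Setting dQ/dY = 0 gives Y = 0.87 / 0.0584 = 14.90.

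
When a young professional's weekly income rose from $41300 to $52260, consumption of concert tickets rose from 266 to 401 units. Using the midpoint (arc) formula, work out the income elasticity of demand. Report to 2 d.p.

ΔQ = 401 − 266 = 135; midpoint Q̄ = (266 + 401)/2 = 333.5.
ΔI = 52260 − 41300 = 10960; midpoint Ī = (41300 + 52260)/2 = 46780.
η = (ΔQ/Q̄) ÷ (ΔI/Ī) = (135/333.5) ÷ (10960/46780) = 1.73.

1.73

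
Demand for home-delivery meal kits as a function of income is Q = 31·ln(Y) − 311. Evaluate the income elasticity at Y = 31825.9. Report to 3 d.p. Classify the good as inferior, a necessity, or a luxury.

2.978 (luxury)

At Y = 31825.9: Q = 10.409.
dQ/dY = 31/Y = 0.000974049 at this income.
η = (dQ/dY)·(Y/Q) = 0.000974049 × (31825.9/10.409) = 2.978.
Since η > 1, the good is a luxury.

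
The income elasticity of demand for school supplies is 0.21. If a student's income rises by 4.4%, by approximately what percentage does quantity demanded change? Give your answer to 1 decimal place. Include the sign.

0.9%

%ΔQ ≈ η × %ΔI = 0.21 × 4.4% = 0.9%.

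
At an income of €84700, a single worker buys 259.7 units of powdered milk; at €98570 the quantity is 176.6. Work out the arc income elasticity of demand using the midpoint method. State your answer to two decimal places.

ΔQ = 176.6 − 259.7 = -83.1; midpoint Q̄ = (259.7 + 176.6)/2 = 218.15.
ΔI = 98570 − 84700 = 13870; midpoint Ī = (84700 + 98570)/2 = 91635.
η = (ΔQ/Q̄) ÷ (ΔI/Ī) = (-83.1/218.15) ÷ (13870/91635) = -2.52.

-2.52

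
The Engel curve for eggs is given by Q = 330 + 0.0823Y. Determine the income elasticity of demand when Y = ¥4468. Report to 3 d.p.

0.527

At Y = 4468: Q = 697.716.
dQ/dY = 0.0823.
η = (dQ/dY)·(Y/Q) = 0.0823 × (4468/697.716) = 0.527.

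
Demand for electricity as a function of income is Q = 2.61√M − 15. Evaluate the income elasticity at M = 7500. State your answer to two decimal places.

0.54

At M = 7500: Q = 211.033.
dQ/dM = 2.61/(2√M) = 0.0150688 at this income.
η = (dQ/dM)·(M/Q) = 0.0150688 × (7500/211.033) = 0.54.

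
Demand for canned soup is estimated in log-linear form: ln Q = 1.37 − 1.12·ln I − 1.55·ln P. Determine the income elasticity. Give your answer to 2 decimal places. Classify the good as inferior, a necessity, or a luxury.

-1.12 (inferior good)

In a log-linear demand, the coefficient on ln I is the income elasticity.
So η = -1.12.
η < 0 ⇒ inferior good.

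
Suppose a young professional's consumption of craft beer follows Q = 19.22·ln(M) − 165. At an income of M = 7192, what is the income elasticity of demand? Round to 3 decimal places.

3.379

At M = 7192: Q = 5.688.
dQ/dM = 19.22/M = 0.00267241 at this income.
η = (dQ/dM)·(M/Q) = 0.00267241 × (7192/5.688) = 3.379.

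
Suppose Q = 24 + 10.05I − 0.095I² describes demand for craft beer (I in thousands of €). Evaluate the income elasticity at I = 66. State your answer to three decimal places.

At I = 66: Q = 273.4800.
dQ/dI = 10.05 − 0.19I = -2.49000.
η = (dQ/dI)·(I/Q) = -2.49000 × (66/273.4800) = -0.601.

-0.601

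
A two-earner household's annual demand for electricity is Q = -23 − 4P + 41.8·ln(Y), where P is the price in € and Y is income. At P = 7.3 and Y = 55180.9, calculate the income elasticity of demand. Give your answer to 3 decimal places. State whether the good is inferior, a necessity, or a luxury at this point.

0.103 (necessity)

At P = 7.3, Y = 55180.9: Q = 404.188.
Holding P constant, ∂Q/∂Y = 41.8/Y = 0.000757508.
η_Y = (∂Q/∂Y)·(Y/Q) = 0.000757508 × (55180.9/404.188) = 0.103.
Since 0 < η < 1, this is a necessity.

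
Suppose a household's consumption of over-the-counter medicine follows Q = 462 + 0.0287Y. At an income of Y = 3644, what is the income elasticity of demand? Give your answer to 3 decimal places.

0.185

At Y = 3644: Q = 566.583.
dQ/dY = 0.0287.
η = (dQ/dY)·(Y/Q) = 0.0287 × (3644/566.583) = 0.185.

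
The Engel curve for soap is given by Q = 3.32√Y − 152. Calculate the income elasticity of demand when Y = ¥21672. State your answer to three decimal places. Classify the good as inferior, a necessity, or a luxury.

At Y = 21672: Q = 336.751.
dQ/dY = 3.32/(2√Y) = 0.0112761 at this income.
η = (dQ/dY)·(Y/Q) = 0.0112761 × (21672/336.751) = 0.726.
Since 0 < η < 1, the good is a necessity.

0.726 (necessity)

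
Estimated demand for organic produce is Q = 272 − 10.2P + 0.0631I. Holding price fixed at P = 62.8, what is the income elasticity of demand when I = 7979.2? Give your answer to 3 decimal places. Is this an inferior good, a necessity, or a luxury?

At P = 62.8, I = 7979.2: Q = 134.928.
Holding P constant, ∂Q/∂I = 0.0631.
η_I = (∂Q/∂I)·(I/Q) = 0.0631 × (7979.2/134.928) = 3.732.
Since η > 1, this is a luxury.

3.732 (luxury)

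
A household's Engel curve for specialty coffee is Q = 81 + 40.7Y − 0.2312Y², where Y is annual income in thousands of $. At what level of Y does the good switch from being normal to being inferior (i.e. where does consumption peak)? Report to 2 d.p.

88.02

dQ/dY = 40.7 − 0.4624Y.
The good is inferior where dQ/dY < 0. Setting dQ/dY = 0 gives Y = 40.7 / 0.4624 = 88.02.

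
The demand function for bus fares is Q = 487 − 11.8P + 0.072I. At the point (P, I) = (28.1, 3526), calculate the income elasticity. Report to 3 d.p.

At P = 28.1, I = 3526: Q = 409.292.
Holding P constant, ∂Q/∂I = 0.072.
η_I = (∂Q/∂I)·(I/Q) = 0.072 × (3526/409.292) = 0.620.

0.620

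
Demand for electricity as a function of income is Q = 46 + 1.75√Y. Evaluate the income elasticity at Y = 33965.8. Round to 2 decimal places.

At Y = 33965.8: Q = 368.522.
dQ/dY = 1.75/(2√Y) = 0.00474774 at this income.
η = (dQ/dY)·(Y/Q) = 0.00474774 × (33965.8/368.522) = 0.44.

0.44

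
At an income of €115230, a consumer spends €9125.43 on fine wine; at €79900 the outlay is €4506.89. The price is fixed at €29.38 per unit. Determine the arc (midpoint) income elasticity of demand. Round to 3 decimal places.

With a constant price, Q₁ = 9125.43/29.38 = 310.600 and Q₂ = 4506.89/29.38 = 153.400 (equivalently, work directly with expenditure since P cancels).
Midpoint %ΔQ = (4506.89 − 9125.43)/6816.16 = -0.67759; midpoint %ΔI = (79900 − 115230)/97565 = -0.36212.
η = -0.67759 / -0.36212 = 1.871.

1.871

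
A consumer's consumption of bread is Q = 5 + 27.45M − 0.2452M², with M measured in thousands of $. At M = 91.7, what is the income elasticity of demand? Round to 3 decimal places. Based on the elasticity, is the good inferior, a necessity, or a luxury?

-3.490 (inferior good)

At M = 91.7: Q = 460.3052.
dQ/dM = 27.45 − 0.4904M = -17.51968.
η = (dQ/dM)·(M/Q) = -17.51968 × (91.7/460.3052) = -3.490.
η < 0 ⇒ inferior good.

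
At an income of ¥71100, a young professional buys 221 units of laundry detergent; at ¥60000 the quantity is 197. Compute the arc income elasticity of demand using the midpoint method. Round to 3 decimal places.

ΔQ = 197 − 221 = -24; midpoint Q̄ = (221 + 197)/2 = 209.
ΔI = 60000 − 71100 = -11100; midpoint Ī = (71100 + 60000)/2 = 65550.
η = (ΔQ/Q̄) ÷ (ΔI/Ī) = (-24/209) ÷ (-11100/65550) = 0.678.

0.678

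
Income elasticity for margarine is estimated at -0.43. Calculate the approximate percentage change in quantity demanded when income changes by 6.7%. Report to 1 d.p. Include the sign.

%ΔQ ≈ η × %ΔI = -0.43 × 6.7% = -2.9%.

-2.9%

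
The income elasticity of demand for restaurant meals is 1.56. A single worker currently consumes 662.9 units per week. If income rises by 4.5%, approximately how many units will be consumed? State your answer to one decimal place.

%ΔQ ≈ η × %ΔI = 1.56 × 4.5% = 7.02%.
New Q ≈ 662.9 × (1 + 0.0702) = 709.4.

709.4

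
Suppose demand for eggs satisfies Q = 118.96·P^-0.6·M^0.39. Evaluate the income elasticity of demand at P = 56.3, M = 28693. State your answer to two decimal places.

For a multiplicative demand Q = A·P^α·M^β, the income elasticity is β everywhere.
Here β = 0.39, so η = 0.39.

0.39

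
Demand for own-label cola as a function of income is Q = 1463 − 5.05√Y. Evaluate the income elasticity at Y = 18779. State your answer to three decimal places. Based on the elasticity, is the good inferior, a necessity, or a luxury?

-0.449 (inferior good)

At Y = 18779: Q = 770.966.
dQ/dY = -5.05/(2√Y) = -0.0184257 at this income.
η = (dQ/dY)·(Y/Q) = -0.0184257 × (18779/770.966) = -0.449.
Since η < 0, the good is an inferior good.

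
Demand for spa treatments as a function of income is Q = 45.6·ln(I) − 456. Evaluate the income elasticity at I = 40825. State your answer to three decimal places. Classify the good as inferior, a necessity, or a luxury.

At I = 40825: Q = 28.137.
dQ/dI = 45.6/I = 0.00111696 at this income.
η = (dQ/dI)·(I/Q) = 0.00111696 × (40825/28.137) = 1.621.
Since η > 1, the good is a luxury.

1.621 (luxury)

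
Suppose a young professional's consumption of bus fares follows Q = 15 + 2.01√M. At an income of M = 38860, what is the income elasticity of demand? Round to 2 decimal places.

0.48

At M = 38860: Q = 411.230.
dQ/dM = 2.01/(2√M) = 0.00509817 at this income.
η = (dQ/dM)·(M/Q) = 0.00509817 × (38860/411.230) = 0.48.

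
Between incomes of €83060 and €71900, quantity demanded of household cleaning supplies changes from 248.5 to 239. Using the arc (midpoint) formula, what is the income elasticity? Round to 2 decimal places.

ΔQ = 239 − 248.5 = -9.5; midpoint Q̄ = (248.5 + 239)/2 = 243.75.
ΔI = 71900 − 83060 = -11160; midpoint Ī = (83060 + 71900)/2 = 77480.
η = (ΔQ/Q̄) ÷ (ΔI/Ī) = (-9.5/243.75) ÷ (-11160/77480) = 0.27.

0.27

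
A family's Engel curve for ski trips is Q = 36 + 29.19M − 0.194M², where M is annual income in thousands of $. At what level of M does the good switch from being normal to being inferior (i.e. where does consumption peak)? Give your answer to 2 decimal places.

75.23

dQ/dM = 29.19 − 0.388M.
The good is inferior where dQ/dM < 0. Setting dQ/dM = 0 gives M = 29.19 / 0.388 = 75.23.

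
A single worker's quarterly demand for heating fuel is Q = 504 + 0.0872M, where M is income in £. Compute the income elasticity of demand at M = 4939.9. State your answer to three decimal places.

0.461

At M = 4939.9: Q = 934.759.
dQ/dM = 0.0872.
η = (dQ/dM)·(M/Q) = 0.0872 × (4939.9/934.759) = 0.461.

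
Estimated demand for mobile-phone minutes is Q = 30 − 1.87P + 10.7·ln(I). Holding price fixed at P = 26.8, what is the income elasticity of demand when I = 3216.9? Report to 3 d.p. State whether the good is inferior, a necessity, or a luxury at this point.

0.161 (necessity)

At P = 26.8, I = 3216.9: Q = 66.299.
Holding P constant, ∂Q/∂I = 10.7/I = 0.00332618.
η_I = (∂Q/∂I)·(I/Q) = 0.00332618 × (3216.9/66.299) = 0.161.
Since 0 < η < 1, this is a necessity.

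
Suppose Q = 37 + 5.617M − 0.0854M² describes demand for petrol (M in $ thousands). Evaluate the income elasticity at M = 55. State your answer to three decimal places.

At M = 55: Q = 87.6000.
dQ/dM = 5.617 − 0.1708M = -3.77700.
η = (dQ/dM)·(M/Q) = -3.77700 × (55/87.6000) = -2.371.

-2.371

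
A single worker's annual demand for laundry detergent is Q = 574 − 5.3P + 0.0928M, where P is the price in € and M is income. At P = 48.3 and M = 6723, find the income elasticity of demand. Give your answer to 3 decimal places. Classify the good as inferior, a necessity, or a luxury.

0.662 (necessity)

At P = 48.3, M = 6723: Q = 941.904.
Holding P constant, ∂Q/∂M = 0.0928.
η_M = (∂Q/∂M)·(M/Q) = 0.0928 × (6723/941.904) = 0.662.
Since 0 < η < 1, this is a necessity.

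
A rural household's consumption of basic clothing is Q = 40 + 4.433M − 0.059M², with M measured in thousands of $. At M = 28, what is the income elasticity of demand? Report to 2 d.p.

At M = 28: Q = 117.8680.
dQ/dM = 4.433 − 0.118M = 1.12900.
η = (dQ/dM)·(M/Q) = 1.12900 × (28/117.8680) = 0.27.

0.27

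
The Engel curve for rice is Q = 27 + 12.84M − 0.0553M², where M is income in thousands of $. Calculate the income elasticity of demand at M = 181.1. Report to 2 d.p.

-2.42

At M = 181.1: Q = 538.6383.
dQ/dM = 12.84 − 0.1106M = -7.18966.
η = (dQ/dM)·(M/Q) = -7.18966 × (181.1/538.6383) = -2.42.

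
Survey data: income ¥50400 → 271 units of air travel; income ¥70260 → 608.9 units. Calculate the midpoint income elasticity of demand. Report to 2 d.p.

2.33

ΔQ = 608.9 − 271 = 337.9; midpoint Q̄ = (271 + 608.9)/2 = 439.95.
ΔI = 70260 − 50400 = 19860; midpoint Ī = (50400 + 70260)/2 = 60330.
η = (ΔQ/Q̄) ÷ (ΔI/Ī) = (337.9/439.95) ÷ (19860/60330) = 2.33.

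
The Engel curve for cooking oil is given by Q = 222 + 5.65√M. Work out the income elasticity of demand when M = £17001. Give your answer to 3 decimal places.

At M = 17001: Q = 958.692.
dQ/dM = 5.65/(2√M) = 0.0216661 at this income.
η = (dQ/dM)·(M/Q) = 0.0216661 × (17001/958.692) = 0.384.

0.384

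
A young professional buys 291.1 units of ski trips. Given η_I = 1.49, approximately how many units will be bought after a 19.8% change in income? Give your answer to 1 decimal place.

377.0

%ΔQ ≈ η × %ΔI = 1.49 × 19.8% = 29.502%.
New Q ≈ 291.1 × (1 + 0.29502) = 377.0.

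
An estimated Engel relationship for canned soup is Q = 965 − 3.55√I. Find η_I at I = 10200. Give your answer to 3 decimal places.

At I = 10200: Q = 606.468.
dQ/dI = -3.55/(2√I) = -0.0175751 at this income.
η = (dQ/dI)·(I/Q) = -0.0175751 × (10200/606.468) = -0.296.

-0.296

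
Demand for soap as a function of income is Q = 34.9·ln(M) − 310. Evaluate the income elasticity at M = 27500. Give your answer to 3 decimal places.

0.747

At M = 27500: Q = 46.746.
dQ/dM = 34.9/M = 0.00126909 at this income.
η = (dQ/dM)·(M/Q) = 0.00126909 × (27500/46.746) = 0.747.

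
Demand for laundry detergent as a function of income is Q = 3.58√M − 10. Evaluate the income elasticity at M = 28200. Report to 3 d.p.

At M = 28200: Q = 591.184.
dQ/dM = 3.58/(2√M) = 0.0106593 at this income.
η = (dQ/dM)·(M/Q) = 0.0106593 × (28200/591.184) = 0.508.

0.508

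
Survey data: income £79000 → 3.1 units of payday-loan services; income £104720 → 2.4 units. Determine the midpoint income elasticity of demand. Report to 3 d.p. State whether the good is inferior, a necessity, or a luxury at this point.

ΔQ = 2.4 − 3.1 = -0.7; midpoint Q̄ = (3.1 + 2.4)/2 = 2.75.
ΔI = 104720 − 79000 = 25720; midpoint Ī = (79000 + 104720)/2 = 91860.
η = (ΔQ/Q̄) ÷ (ΔI/Ī) = (-0.7/2.75) ÷ (25720/91860) = -0.909.
η < 0 ⇒ inferior good.

-0.909 (inferior good)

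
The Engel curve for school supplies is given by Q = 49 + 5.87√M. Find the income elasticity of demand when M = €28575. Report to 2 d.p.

0.48

At M = 28575: Q = 1041.273.
dQ/dM = 5.87/(2√M) = 0.0173626 at this income.
η = (dQ/dM)·(M/Q) = 0.0173626 × (28575/1041.273) = 0.48.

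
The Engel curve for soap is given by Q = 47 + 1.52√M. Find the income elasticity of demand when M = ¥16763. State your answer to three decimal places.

At M = 16763: Q = 243.797.
dQ/dM = 1.52/(2√M) = 0.00586999 at this income.
η = (dQ/dM)·(M/Q) = 0.00586999 × (16763/243.797) = 0.404.

0.404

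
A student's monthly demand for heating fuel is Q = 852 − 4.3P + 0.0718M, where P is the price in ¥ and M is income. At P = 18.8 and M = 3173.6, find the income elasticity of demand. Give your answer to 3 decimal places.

At P = 18.8, M = 3173.6: Q = 999.024.
Holding P constant, ∂Q/∂M = 0.0718.
η_M = (∂Q/∂M)·(M/Q) = 0.0718 × (3173.6/999.024) = 0.228.

0.228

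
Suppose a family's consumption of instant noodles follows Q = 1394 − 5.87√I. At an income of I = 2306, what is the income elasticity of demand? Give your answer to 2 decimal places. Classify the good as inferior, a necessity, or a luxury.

-0.13 (inferior good)

At I = 2306: Q = 1112.118.
dQ/dI = -5.87/(2√I) = -0.0611193 at this income.
η = (dQ/dI)·(I/Q) = -0.0611193 × (2306/1112.118) = -0.13.
Since η < 0, the good is an inferior good.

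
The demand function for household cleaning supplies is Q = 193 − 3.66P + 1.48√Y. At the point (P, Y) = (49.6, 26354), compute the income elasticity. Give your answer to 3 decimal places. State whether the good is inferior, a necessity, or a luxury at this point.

At P = 49.6, Y = 26354: Q = 251.726.
Holding P constant, ∂Q/∂Y = 1.48/(2√Y) = 0.00455836.
η_Y = (∂Q/∂Y)·(Y/Q) = 0.00455836 × (26354/251.726) = 0.477.
Since 0 < η < 1, this is a necessity.

0.477 (necessity)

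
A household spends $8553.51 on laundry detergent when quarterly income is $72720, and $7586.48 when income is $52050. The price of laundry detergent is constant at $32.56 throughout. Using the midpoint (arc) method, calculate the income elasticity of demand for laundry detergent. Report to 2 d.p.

0.36

With a constant price, Q₁ = 8553.51/32.56 = 262.700 and Q₂ = 7586.48/32.56 = 233.000 (equivalently, work directly with expenditure since P cancels).
Midpoint %ΔQ = (7586.48 − 8553.51)/8070.00 = -0.11983; midpoint %ΔI = (52050 − 72720)/62385 = -0.33133.
η = -0.11983 / -0.33133 = 0.36.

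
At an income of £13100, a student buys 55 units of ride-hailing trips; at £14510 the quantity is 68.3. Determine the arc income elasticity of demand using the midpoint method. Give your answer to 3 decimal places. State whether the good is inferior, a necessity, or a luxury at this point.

ΔQ = 68.3 − 55 = 13.3; midpoint Q̄ = (55 + 68.3)/2 = 61.65.
ΔI = 14510 − 13100 = 1410; midpoint Ī = (13100 + 14510)/2 = 13805.
η = (ΔQ/Q̄) ÷ (ΔI/Ī) = (13.3/61.65) ÷ (1410/13805) = 2.112.
η > 1 ⇒ luxury.

2.112 (luxury)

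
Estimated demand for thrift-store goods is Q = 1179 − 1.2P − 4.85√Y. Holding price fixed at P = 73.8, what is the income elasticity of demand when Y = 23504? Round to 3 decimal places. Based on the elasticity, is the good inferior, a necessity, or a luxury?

At P = 73.8, Y = 23504: Q = 346.886.
Holding P constant, ∂Q/∂Y = -4.85/(2√Y) = -0.0158176.
η_Y = (∂Q/∂Y)·(Y/Q) = -0.0158176 × (23504/346.886) = -1.072.
Since η < 0, this is an inferior good.

-1.072 (inferior good)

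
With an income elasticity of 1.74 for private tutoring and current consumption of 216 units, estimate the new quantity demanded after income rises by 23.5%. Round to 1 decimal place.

%ΔQ ≈ η × %ΔI = 1.74 × 23.5% = 40.89%.
New Q ≈ 216 × (1 + 0.4089) = 304.3.

304.3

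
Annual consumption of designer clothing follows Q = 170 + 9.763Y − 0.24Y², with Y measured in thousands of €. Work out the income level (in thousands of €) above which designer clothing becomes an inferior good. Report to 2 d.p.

dQ/dY = 9.763 − 0.48Y.
The good is inferior where dQ/dY < 0. Setting dQ/dY = 0 gives Y = 9.763 / 0.48 = 20.34.

20.34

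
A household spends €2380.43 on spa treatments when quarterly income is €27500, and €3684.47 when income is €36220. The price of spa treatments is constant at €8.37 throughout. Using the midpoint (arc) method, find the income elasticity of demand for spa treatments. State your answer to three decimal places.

With a constant price, Q₁ = 2380.43/8.37 = 284.400 and Q₂ = 3684.47/8.37 = 440.200 (equivalently, work directly with expenditure since P cancels).
Midpoint %ΔQ = (3684.47 − 2380.43)/3032.45 = 0.43003; midpoint %ΔI = (36220 − 27500)/31860 = 0.27370.
η = 0.43003 / 0.27370 = 1.571.

1.571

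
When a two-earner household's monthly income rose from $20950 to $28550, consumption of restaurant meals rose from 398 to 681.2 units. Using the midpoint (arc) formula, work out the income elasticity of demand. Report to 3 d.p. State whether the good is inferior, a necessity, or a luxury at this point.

1.709 (luxury)

ΔQ = 681.2 − 398 = 283.2; midpoint Q̄ = (398 + 681.2)/2 = 539.6.
ΔI = 28550 − 20950 = 7600; midpoint Ī = (20950 + 28550)/2 = 24750.
η = (ΔQ/Q̄) ÷ (ΔI/Ī) = (283.2/539.6) ÷ (7600/24750) = 1.709.
η > 1 ⇒ luxury.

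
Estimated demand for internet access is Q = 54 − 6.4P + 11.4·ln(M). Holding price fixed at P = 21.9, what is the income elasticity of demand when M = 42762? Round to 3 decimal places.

At P = 21.9, M = 42762: Q = 35.403.
Holding P constant, ∂Q/∂M = 11.4/M = 0.000266592.
η_M = (∂Q/∂M)·(M/Q) = 0.000266592 × (42762/35.403) = 0.322.

0.322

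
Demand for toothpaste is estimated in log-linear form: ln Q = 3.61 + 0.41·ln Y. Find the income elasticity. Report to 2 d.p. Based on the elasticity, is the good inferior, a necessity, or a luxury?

In a log-linear demand, the coefficient on ln Y is the income elasticity.
So η = 0.41.
0 < η < 1 ⇒ necessity.

0.41 (necessity)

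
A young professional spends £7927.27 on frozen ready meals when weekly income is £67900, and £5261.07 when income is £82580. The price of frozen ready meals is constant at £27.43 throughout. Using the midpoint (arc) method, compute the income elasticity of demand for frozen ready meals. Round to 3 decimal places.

-2.072

With a constant price, Q₁ = 7927.27/27.43 = 289.000 and Q₂ = 5261.07/27.43 = 191.800 (equivalently, work directly with expenditure since P cancels).
Midpoint %ΔQ = (5261.07 − 7927.27)/6594.17 = -0.40433; midpoint %ΔI = (82580 − 67900)/75240 = 0.19511.
η = -0.40433 / 0.19511 = -2.072.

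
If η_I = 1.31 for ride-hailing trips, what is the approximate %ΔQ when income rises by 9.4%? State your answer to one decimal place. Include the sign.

12.3%

%ΔQ ≈ η × %ΔI = 1.31 × 9.4% = 12.3%.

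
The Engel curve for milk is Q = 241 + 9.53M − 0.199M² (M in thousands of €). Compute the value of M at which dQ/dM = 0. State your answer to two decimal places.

dQ/dM = 9.53 − 0.398M.
The good is inferior where dQ/dM < 0. Setting dQ/dM = 0 gives M = 9.53 / 0.398 = 23.94.

23.94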